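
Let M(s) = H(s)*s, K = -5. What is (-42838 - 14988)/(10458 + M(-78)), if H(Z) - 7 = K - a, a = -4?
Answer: -28913/4995 ≈ -5.7884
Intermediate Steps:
H(Z) = 6 (H(Z) = 7 + (-5 - 1*(-4)) = 7 + (-5 + 4) = 7 - 1 = 6)
M(s) = 6*s
(-42838 - 14988)/(10458 + M(-78)) = (-42838 - 14988)/(10458 + 6*(-78)) = -57826/(10458 - 468) = -57826/9990 = -57826*1/9990 = -28913/4995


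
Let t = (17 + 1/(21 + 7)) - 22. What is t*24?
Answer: -834/7 ≈ -119.14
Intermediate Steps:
t = -139/28 (t = (17 + 1/28) - 22 = 477/28 - 22 = -139/28 ≈ -4.9643)
t*24 = -139/28*24 = -834/7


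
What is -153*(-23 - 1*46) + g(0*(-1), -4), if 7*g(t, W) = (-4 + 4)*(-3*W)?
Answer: 10557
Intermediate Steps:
g(t, W) = 0 (g(t, W) = ((-4 + 4)*(-3*W))/7 = (0*(-3*W))/7 = (⅐)*0 = 0)
-153*(-23 - 1*46) + g(0*(-1), -4) = -153*(-23 - 1*46) + 0 = -153*(-23 - 46) + 0 = -153*(-69) + 0 = 10557 + 0 = 10557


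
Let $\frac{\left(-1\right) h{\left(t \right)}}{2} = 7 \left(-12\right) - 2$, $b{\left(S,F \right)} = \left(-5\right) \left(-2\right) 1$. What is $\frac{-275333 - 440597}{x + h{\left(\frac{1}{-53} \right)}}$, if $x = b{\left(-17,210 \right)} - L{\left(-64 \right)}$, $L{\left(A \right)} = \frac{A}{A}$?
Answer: $- \frac{715930}{181} \approx -3955.4$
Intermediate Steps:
$b{\left(S,F \right)} = 10$ ($b{\left(S,F \right)} = 10 \cdot 1 = 10$)
$L{\left(A \right)} = 1$
$h{\left(t \right)} = 172$ ($h{\left(t \right)} = - 2 \left(7 \left(-12\right) - 2\right) = - 2 \left(-84 - 2\right) = \left(-2\right) \left(-86\right) = 172$)
$x = 9$ ($x = 10 - 1 = 9$)
$\frac{-275333 - 440597}{x + h{\left(\frac{1}{-53} \right)}} = \frac{-275333 - 440597}{9 + 172} = - \frac{715930}{181}$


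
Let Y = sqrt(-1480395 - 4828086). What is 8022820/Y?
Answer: -8022820*I*sqrt(6308481)/6308481 ≈ -3194.2*I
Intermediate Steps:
Y = I*sqrt(6308481) (Y = sqrt(-6308481) = I*sqrt(6308481) ≈ 2511.7*I)
8022820/Y = 8022820/((I*sqrt(6308481))) = 8022820*(-I*sqrt(6308481)/6308481) = -8022820*I*sqrt(6308481)/6308481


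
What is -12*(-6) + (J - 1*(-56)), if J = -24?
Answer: 104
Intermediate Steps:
-12*(-6) + (J - 1*(-56)) = -12*(-6) + (-24 - 1*(-56)) = 72 + (-24 + 56) = 72 + 32 = 104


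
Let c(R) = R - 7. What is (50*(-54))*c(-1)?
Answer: 21600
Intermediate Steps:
c(R) = -7 + R
(50*(-54))*c(-1) = (50*(-54))*(-7 - 1) = -2700*(-8) = 21600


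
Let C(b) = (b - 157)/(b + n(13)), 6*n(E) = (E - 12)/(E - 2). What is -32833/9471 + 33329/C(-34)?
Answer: 21442701583/3617922 ≈ 5926.8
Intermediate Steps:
n(E) = (-12 + E)/(6*(-2 + E)) (n(E) = ((E - 12)/(E - 2))/6 = ((-12 + E)/(-2 + E))/6 = (-12 + E)/(6*(-2 + E)))
C(b) = (-157 + b)/(1/66 + b) (C(b) = (b - 157)/(b + (-12 + 13)/(6*(-2 + 13))) = (-157 + b)/(b + (⅙)*1/11) = (-157 + b)/(b + (⅙)*(1/11)*1) = (-157 + b)/(b + 1/66) = (-157 + b)/(1/66 + b))
-32833/9471 + 33329/C(-34) = -32833/9471 + 33329/((66*(-157 - 34)/(1 + 66*(-34)))) = -32833*1/9471 + 33329/((66*(-191)/(1 - 2244))) = -32833/9471 + 33329/((66*(-191)/(-2243))) = -32833/9471 + 33329/((66*(-1/2243)*(-191))) = -32833/9471 + 33329/(12606/2243) = -32833/9471 + 33329*(2243/12606) = -32833/9471 + 74756947/12606 = 21442701583/3617922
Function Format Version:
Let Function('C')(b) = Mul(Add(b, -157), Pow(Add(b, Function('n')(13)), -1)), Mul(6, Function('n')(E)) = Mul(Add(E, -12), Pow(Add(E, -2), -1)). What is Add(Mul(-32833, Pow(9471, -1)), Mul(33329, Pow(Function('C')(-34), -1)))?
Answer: Rational(21442701583, 3617922) ≈ 5926.8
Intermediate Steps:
Function('n')(E) = Mul(Rational(1, 6), Pow(Add(-2, E), -1), Add(-12, E)) (Function('n')(E) = Mul(Rational(1, 6), Mul(Add(E, -12), Pow(Add(E, -2), -1))) = Mul(Rational(1, 6), Mul(Add(-12, E), Pow(Add(-2, E), -1))) = Mul(Rational(1, 6), Mul(Pow(Add(-2, E), -1), Add(-12, E))) = Mul(Rational(1, 6), Pow(Add(-2, E), -1), Add(-12, E)))
Function('C')(b) = Mul(Pow(Add(Rational(1, 66), b), -1), Add(-157, b)) (Function('C')(b) = Mul(Add(b, -157), Pow(Add(b, Mul(Rational(1, 6), Pow(Add(-2, 13), -1), Add(-12, 13))), -1)) = Mul(Add(-157, b), Pow(Add(b, Mul(Rational(1, 6), Pow(11, -1), 1)), -1)) = Mul(Add(-157, b), Pow(Add(b, Mul(Rational(1, 6), Rational(1, 11), 1)), -1)) = Mul(Add(-157, b), Pow(Add(b, Rational(1, 66)), -1)) = Mul(Add(-157, b), Pow(Add(Rational(1, 66), b), -1)) = Mul(Pow(Add(Rational(1, 66), b), -1), Add(-157, b)))
Add(Mul(-32833, Pow(9471, -1)), Mul(33329, Pow(Function('C')(-34), -1))) = Add(Mul(-32833, Pow(9471, -1)), Mul(33329, Pow(Mul(66, Pow(Add(1, Mul(66, -34)), -1), Add(-157, -34)), -1))) = Add(Mul(-32833, Rational(1, 9471)), Mul(33329, Pow(Mul(66, Pow(Add(1, -2244), -1), -191), -1))) = Add(Rational(-32833, 9471), Mul(33329, Pow(Mul(66, Pow(-2243, -1), -191), -1))) = Add(Rational(-32833, 9471), Mul(33329, Pow(Mul(66, Rational(-1, 2243), -191), -1))) = Add(Rational(-32833, 9471), Mul(33329, Pow(Rational(12606, 2243), -1))) = Add(Rational(-32833, 9471), Mul(33329, Rational(2243, 12606))) = Add(Rational(-32833, 9471), Rational(74756947, 12606)) = Rational(21442701583, 3617922)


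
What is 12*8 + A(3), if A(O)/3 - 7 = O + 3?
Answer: 135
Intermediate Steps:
A(O) = 30 + 3*O (A(O) = 21 + 3*(O + 3) = 21 + 3*(3 + O) = 21 + (9 + 3*O) = 30 + 3*O)
12*8 + A(3) = 12*8 + (30 + 3*3) = 96 + (30 + 9) = 96 + 39 = 135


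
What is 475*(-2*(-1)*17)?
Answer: 16150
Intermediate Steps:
475*(-2*(-1)*17) = 475*(-(-2)*17) = 475*(-1*(-34)) = 475*34 = 16150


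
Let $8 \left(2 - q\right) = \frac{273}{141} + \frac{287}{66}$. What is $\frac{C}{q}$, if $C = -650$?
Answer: $- \frac{16130400}{30137} \approx -535.24$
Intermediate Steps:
$q = \frac{30137}{24816}$ ($q = 2 - \frac{\frac{273}{141} + \frac{287}{66}}{8} = 2 - \frac{273 \cdot \frac{1}{141} + 287 \cdot \frac{1}{66}}{8} = 2 - \frac{\frac{91}{47} + \frac{287}{66}}{8} = 2 - \frac{19495}{24816} = \frac{30137}{24816} \approx 1.2144$)
$\frac{C}{q} = - \frac{650}{\frac{30137}{24816}} = \left(-650\right) \frac{24816}{30137} = - \frac{16130400}{30137}$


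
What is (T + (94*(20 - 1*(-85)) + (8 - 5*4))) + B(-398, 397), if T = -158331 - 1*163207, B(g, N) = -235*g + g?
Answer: -218548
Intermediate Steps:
B(g, N) = -234*g
T = -321538 (T = -158331 - 163207 = -321538)
(T + (94*(20 - 1*(-85)) + (8 - 5*4))) + B(-398, 397) = (-321538 + (94*(20 - 1*(-85)) + (8 - 5*4))) - 234*(-398) = (-321538 + (94*(20 + 85) + (8 - 20))) + 93132 = (-321538 + (94*105 - 12)) + 93132 = (-321538 + (9870 - 12)) + 93132 = (-321538 + 9858) + 93132 = -311680 + 93132 = -218548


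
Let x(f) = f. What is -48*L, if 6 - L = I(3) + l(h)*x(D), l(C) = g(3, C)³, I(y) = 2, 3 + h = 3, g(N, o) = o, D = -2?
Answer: -192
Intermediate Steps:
h = 0 (h = -3 + 3 = 0)
l(C) = C³
L = 4 (L = 6 - (2 + 0³*(-2)) = 6 - (2 + 0*(-2)) = 6 - (2 + 0) = 6 - 1*2 = 6 - 2 = 4)
-48*L = -48*4 = -192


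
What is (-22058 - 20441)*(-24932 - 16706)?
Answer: 1769573362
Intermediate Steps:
(-22058 - 20441)*(-24932 - 16706) = -42499*(-41638) = 1769573362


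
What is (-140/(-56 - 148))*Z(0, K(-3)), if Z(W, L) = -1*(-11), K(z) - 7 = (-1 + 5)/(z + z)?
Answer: 385/51 ≈ 7.5490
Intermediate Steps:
K(z) = 7 + 2/z (K(z) = 7 + (-1 + 5)/(z + z) = 7 + 4/((2*z)) = 7 + 4*(1/(2*z)) = 7 + 2/z)
Z(W, L) = 11
(-140/(-56 - 148))*Z(0, K(-3)) = (-140/(-56 - 148))*11 = (-140/(-204))*11 = -1/204*(-140)*11 = (35/51)*11 = 385/51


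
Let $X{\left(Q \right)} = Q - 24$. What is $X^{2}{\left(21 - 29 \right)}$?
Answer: $1024$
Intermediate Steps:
$X{\left(Q \right)} = -24 + Q$ ($X{\left(Q \right)} = Q - 24 = -24 + Q$)
$X^{2}{\left(21 - 29 \right)} = \left(-24 + \left(21 - 29\right)\right)^{2} = \left(-24 - 8\right)^{2} = \left(-32\right)^{2} = 1024$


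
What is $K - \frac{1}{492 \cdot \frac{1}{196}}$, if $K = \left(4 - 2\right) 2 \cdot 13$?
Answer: $\frac{6347}{123} \approx 51.602$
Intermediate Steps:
$K = 52$ ($K = 2 \cdot 2 \cdot 13 = 4 \cdot 13 = 52$)
$K - \frac{1}{492 \cdot \frac{1}{196}} = 52 - \frac{1}{492 \cdot \frac{1}{196}} = 52 - \frac{1}{\frac{123}{49}} = 52 - \frac{49}{123} = \frac{6347}{123}$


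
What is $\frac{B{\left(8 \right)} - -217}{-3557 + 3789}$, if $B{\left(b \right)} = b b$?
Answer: $\frac{281}{232} \approx 1.2112$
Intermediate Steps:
$B{\left(b \right)} = b^{2}$
$\frac{B{\left(8 \right)} - -217}{-3557 + 3789} = \frac{8^{2} - -217}{-3557 + 3789} = \frac{64 + 217}{232} = 281 \cdot \frac{1}{232} = \frac{281}{232}$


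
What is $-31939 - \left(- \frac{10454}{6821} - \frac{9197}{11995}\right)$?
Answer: $- \frac{2612993619938}{81817895} \approx -31937.0$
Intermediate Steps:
$-31939 - \left(- \frac{10454}{6821} - \frac{9197}{11995}\right) = -31939 - - \frac{188128467}{81817895} = -31939 + \left(\frac{9197}{11995} + \frac{10454}{6821}\right) = -31939 + \frac{188128467}{81817895} = - \frac{2612993619938}{81817895}$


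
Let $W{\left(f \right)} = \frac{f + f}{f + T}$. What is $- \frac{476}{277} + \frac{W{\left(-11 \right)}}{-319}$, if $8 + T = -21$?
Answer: $- \frac{276357}{160660} \approx -1.7201$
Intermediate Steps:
$T = -29$ ($T = -8 - 21 = -29$)
$W{\left(f \right)} = \frac{2 f}{-29 + f}$ ($W{\left(f \right)} = \frac{f + f}{f - 29} = \frac{2 f}{-29 + f}$)
$- \frac{476}{277} + \frac{W{\left(-11 \right)}}{-319} = - \frac{476}{277} + \frac{2 \left(-11\right) \frac{1}{-29 - 11}}{-319} = \left(-476\right) \frac{1}{277} + 2 \left(-11\right) \frac{1}{-40} \left(- \frac{1}{319}\right) = - \frac{476}{277} + 2 \left(-11\right) \left(- \frac{1}{40}\right) \left(- \frac{1}{319}\right) = - \frac{476}{277} + \frac{11}{20} \left(- \frac{1}{319}\right) = - \frac{476}{277} - \frac{1}{580} = - \frac{276357}{160660}$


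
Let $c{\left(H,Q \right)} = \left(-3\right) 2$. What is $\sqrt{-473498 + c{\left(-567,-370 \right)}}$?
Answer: $4 i \sqrt{29594} \approx 688.12 i$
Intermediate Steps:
$c{\left(H,Q \right)} = -6$
$\sqrt{-473498 + c{\left(-567,-370 \right)}} = \sqrt{-473498 - 6} = \sqrt{-473504} = 4 i \sqrt{29594}$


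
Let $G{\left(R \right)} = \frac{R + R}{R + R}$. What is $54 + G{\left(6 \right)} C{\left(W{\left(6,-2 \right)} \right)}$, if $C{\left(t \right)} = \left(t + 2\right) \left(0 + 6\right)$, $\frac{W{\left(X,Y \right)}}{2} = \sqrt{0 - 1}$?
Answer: $66 + 12 i \approx 66.0 + 12.0 i$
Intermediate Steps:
$W{\left(X,Y \right)} = 2 i$ ($W{\left(X,Y \right)} = 2 \sqrt{0 - 1} = 2 \sqrt{-1} = 2 i$)
$G{\left(R \right)} = 1$ ($G{\left(R \right)} = \frac{2 R}{2 R} = 2 R \frac{1}{2 R} = 1$)
$C{\left(t \right)} = 12 + 6 t$ ($C{\left(t \right)} = \left(2 + t\right) 6 = 12 + 6 t$)
$54 + G{\left(6 \right)} C{\left(W{\left(6,-2 \right)} \right)} = 54 + 1 \left(12 + 6 \cdot 2 i\right) = 54 + 1 \left(12 + 12 i\right) = 54 + \left(12 + 12 i\right) = 66 + 12 i$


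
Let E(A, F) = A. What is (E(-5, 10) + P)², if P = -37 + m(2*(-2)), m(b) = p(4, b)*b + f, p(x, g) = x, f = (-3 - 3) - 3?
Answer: 4489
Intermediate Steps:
f = -9 (f = -6 - 3 = -9)
m(b) = -9 + 4*b (m(b) = 4*b - 9 = -9 + 4*b)
P = -62 (P = -37 + (-9 + 4*(2*(-2))) = -37 + (-9 + 4*(-4)) = -37 + (-9 - 16) = -37 - 25 = -62)
(E(-5, 10) + P)² = (-5 - 62)² = (-67)² = 4489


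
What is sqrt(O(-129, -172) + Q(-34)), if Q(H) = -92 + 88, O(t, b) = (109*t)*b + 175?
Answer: sqrt(2418663) ≈ 1555.2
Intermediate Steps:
O(t, b) = 175 + 109*b*t (O(t, b) = 109*b*t + 175 = 175 + 109*b*t)
Q(H) = -4
sqrt(O(-129, -172) + Q(-34)) = sqrt((175 + 109*(-172)*(-129)) - 4) = sqrt((175 + 2418492) - 4) = sqrt(2418667 - 4) = sqrt(2418663)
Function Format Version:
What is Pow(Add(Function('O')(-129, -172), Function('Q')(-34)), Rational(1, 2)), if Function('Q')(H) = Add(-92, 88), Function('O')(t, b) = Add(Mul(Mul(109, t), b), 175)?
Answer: Pow(2418663, Rational(1, 2)) ≈ 1555.2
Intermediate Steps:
Function('O')(t, b) = Add(175, Mul(109, b, t)) (Function('O')(t, b) = Add(Mul(109, b, t), 175) = Add(175, Mul(109, b, t)))
Function('Q')(H) = -4
Pow(Add(Function('O')(-129, -172), Function('Q')(-34)), Rational(1, 2)) = Pow(Add(Add(175, Mul(109, -172, -129)), -4), Rational(1, 2)) = Pow(Add(Add(175, 2418492), -4), Rational(1, 2)) = Pow(Add(2418667, -4), Rational(1, 2)) = Pow(2418663, Rational(1, 2))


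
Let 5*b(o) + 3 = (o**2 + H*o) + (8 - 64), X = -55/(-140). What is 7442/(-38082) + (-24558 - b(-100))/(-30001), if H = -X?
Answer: 13789372837/19993716435 ≈ 0.68968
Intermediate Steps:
X = 11/28 (X = -55*(-1/140) = 11/28 ≈ 0.39286)
H = -11/28 (H = -1*11/28 = -11/28 ≈ -0.39286)
b(o) = -59/5 - 11*o/140 + o**2/5 (b(o) = -3/5 + ((o**2 - 11*o/28) + (8 - 64))/5 = -3/5 + ((o**2 - 11*o/28) - 56)/5 = -3/5 + (-56 + o**2 - 11*o/28)/5 = -3/5 + (-56/5 - 11*o/140 + o**2/5) = -59/5 - 11*o/140 + o**2/5)
7442/(-38082) + (-24558 - b(-100))/(-30001) = 7442/(-38082) + (-24558 - (-59/5 - 11/140*(-100) + (1/5)*(-100)**2))/(-30001) = 7442*(-1/38082) + (-24558 - (-59/5 + 55/7 + (1/5)*10000))*(-1/30001) = -3721/19041 + (-24558 - (-59/5 + 55/7 + 2000))*(-1/30001) = -3721/19041 + (-24558 - 1*69862/35)*(-1/30001) = -3721/19041 + (-24558 - 69862/35)*(-1/30001) = -3721/19041 - 929392/35*(-1/30001) = -3721/19041 + 929392/1050035 = 13789372837/19993716435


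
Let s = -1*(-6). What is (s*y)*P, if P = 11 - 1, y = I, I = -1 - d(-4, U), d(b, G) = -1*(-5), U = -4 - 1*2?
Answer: -360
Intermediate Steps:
U = -6 (U = -4 - 2 = -6)
d(b, G) = 5
I = -6 (I = -1 - 1*5 = -1 - 5 = -6)
y = -6
s = 6
P = 10
(s*y)*P = (6*(-6))*10 = -36*10 = -360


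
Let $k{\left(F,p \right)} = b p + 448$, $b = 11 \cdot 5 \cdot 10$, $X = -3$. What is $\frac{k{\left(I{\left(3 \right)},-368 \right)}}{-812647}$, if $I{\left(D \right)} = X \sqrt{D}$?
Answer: $\frac{201952}{812647} \approx 0.24851$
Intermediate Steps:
$b = 550$ ($b = 55 \cdot 10 = 550$)
$I{\left(D \right)} = - 3 \sqrt{D}$
$k{\left(F,p \right)} = 448 + 550 p$ ($k{\left(F,p \right)} = 550 p + 448 = 448 + 550 p$)
$\frac{k{\left(I{\left(3 \right)},-368 \right)}}{-812647} = \frac{448 + 550 \left(-368\right)}{-812647} = \left(448 - 202400\right) \left(- \frac{1}{812647}\right) = \left(-201952\right) \left(- \frac{1}{812647}\right) = \frac{201952}{812647}$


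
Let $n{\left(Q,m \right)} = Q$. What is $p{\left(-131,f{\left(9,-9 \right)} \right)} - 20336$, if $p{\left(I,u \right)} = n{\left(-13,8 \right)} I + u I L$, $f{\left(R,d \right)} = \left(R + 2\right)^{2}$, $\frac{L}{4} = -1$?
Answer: $44771$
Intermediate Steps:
$L = -4$ ($L = 4 \left(-1\right) = -4$)
$f{\left(R,d \right)} = \left(2 + R\right)^{2}$
$p{\left(I,u \right)} = - 13 I - 4 I u$ ($p{\left(I,u \right)} = - 13 I + u I \left(-4\right) = - 13 I + I u \left(-4\right) = - 13 I - 4 I u$)
$p{\left(-131,f{\left(9,-9 \right)} \right)} - 20336 = \left(-1\right) \left(-131\right) \left(13 + 4 \left(2 + 9\right)^{2}\right) - 20336 = \left(-1\right) \left(-131\right) \left(13 + 4 \cdot 11^{2}\right) - 20336 = \left(-1\right) \left(-131\right) \left(13 + 4 \cdot 121\right) - 20336 = \left(-1\right) \left(-131\right) \left(13 + 484\right) - 20336 = \left(-1\right) \left(-131\right) 497 - 20336 = 65107 - 20336 = 44771$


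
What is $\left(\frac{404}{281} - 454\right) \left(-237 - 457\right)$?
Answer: $\frac{88255980}{281} \approx 3.1408 \cdot 10^{5}$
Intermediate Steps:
$\left(\frac{404}{281} - 454\right) \left(-237 - 457\right) = \left(404 \cdot \frac{1}{281} - 454\right) \left(-694\right) = \left(\frac{404}{281} - 454\right) \left(-694\right) = \left(- \frac{127170}{281}\right) \left(-694\right) = \frac{88255980}{281}$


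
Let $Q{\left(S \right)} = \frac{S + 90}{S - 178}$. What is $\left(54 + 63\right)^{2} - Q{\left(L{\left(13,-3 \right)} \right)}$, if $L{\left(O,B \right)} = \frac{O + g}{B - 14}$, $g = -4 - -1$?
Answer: $\frac{10390331}{759} \approx 13690.0$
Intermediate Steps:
$g = -3$ ($g = -4 + 1 = -3$)
$L{\left(O,B \right)} = \frac{-3 + O}{-14 + B}$ ($L{\left(O,B \right)} = \frac{O - 3}{B - 14} = \frac{-3 + O}{-14 + B}$)
$Q{\left(S \right)} = \frac{90 + S}{-178 + S}$
$\left(54 + 63\right)^{2} - Q{\left(L{\left(13,-3 \right)} \right)} = \left(54 + 63\right)^{2} - \frac{90 + \frac{-3 + 13}{-14 - 3}}{-178 + \frac{-3 + 13}{-14 - 3}} = 117^{2} - \frac{90 + \frac{1}{-17} \cdot 10}{-178 + \frac{1}{-17} \cdot 10} = 13689 - \frac{90 - \frac{10}{17}}{-178 - \frac{10}{17}} = 13689 - \frac{1}{- \frac{3036}{17}} \cdot \frac{1520}{17} = 13689 - \left(- \frac{17}{3036}\right) \frac{1520}{17} = 13689 - - \frac{380}{759} = 13689 + \frac{380}{759} = \frac{10390331}{759}$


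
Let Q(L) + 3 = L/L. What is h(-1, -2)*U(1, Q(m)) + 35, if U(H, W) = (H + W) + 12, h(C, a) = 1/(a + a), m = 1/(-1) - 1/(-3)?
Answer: 129/4 ≈ 32.250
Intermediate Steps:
m = -⅔ (m = 1*(-1) - 1*(-⅓) = -1 + ⅓ = -⅔ ≈ -0.66667)
Q(L) = -2 (Q(L) = -3 + L/L = -3 + 1 = -2)
h(C, a) = 1/(2*a)
U(H, W) = 12 + H + W
h(-1, -2)*U(1, Q(m)) + 35 = ((½)/(-2))*(12 + 1 - 2) + 35 = ((½)*(-½))*11 + 35 = -¼*11 + 35 = -11/4 + 35 = 129/4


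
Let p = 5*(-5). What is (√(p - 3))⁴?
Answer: 784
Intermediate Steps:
p = -25
(√(p - 3))⁴ = (√(-25 - 3))⁴ = (√(-28))⁴ = (2*I*√7)⁴ = 784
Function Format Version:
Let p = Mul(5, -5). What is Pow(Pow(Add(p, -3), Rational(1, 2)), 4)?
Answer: 784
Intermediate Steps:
p = -25
Pow(Pow(Add(p, -3), Rational(1, 2)), 4) = Pow(Pow(Add(-25, -3), Rational(1, 2)), 4) = Pow(Pow(-28, Rational(1, 2)), 4) = Pow(Mul(2, I, Pow(7, Rational(1, 2))), 4) = 784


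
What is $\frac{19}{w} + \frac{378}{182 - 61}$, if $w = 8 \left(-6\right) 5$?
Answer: $\frac{88421}{29040} \approx 3.0448$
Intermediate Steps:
$w = -240$ ($w = \left(-48\right) 5 = -240$)
$\frac{19}{w} + \frac{378}{182 - 61} = \frac{19}{-240} + \frac{378}{182 - 61} = 19 \left(- \frac{1}{240}\right) + \frac{378}{121} = - \frac{19}{240} + 378 \cdot \frac{1}{121} = - \frac{19}{240} + \frac{378}{121} = \frac{88421}{29040}$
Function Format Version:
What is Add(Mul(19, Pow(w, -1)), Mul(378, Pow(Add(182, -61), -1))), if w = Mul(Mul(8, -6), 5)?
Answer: Rational(88421, 29040) ≈ 3.0448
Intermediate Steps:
w = -240 (w = Mul(-48, 5) = -240)
Add(Mul(19, Pow(w, -1)), Mul(378, Pow(Add(182, -61), -1))) = Add(Mul(19, Pow(-240, -1)), Mul(378, Pow(Add(182, -61), -1))) = Add(Mul(19, Rational(-1, 240)), Mul(378, Pow(121, -1))) = Add(Rational(-19, 240), Mul(378, Rational(1, 121))) = Add(Rational(-19, 240), Rational(378, 121)) = Rational(88421, 29040)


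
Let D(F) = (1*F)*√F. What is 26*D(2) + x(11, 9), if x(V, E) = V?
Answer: 11 + 52*√2 ≈ 84.539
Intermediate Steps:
D(F) = F^(3/2) (D(F) = F*√F = F^(3/2))
26*D(2) + x(11, 9) = 26*2^(3/2) + 11 = 26*(2*√2) + 11 = 52*√2 + 11 = 11 + 52*√2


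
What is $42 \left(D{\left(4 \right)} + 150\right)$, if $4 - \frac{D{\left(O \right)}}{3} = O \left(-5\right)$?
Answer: $9324$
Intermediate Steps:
$D{\left(O \right)} = 12 + 15 O$ ($D{\left(O \right)} = 12 - 3 O \left(-5\right) = 12 - 3 \left(- 5 O\right) = 12 + 15 O$)
$42 \left(D{\left(4 \right)} + 150\right) = 42 \left(\left(12 + 15 \cdot 4\right) + 150\right) = 42 \left(\left(12 + 60\right) + 150\right) = 42 \left(72 + 150\right) = 42 \cdot 222 = 9324$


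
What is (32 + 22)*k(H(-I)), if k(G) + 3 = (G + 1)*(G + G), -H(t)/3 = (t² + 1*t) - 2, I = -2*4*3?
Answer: 347397174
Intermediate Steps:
I = -24 (I = -8*3 = -24)
H(t) = 6 - 3*t - 3*t² (H(t) = -3*((t² + 1*t) - 2) = -3*((t² + t) - 2) = -3*((t + t²) - 2) = -3*(-2 + t + t²) = 6 - 3*t - 3*t²)
k(G) = -3 + 2*G*(1 + G) (k(G) = -3 + (G + 1)*(G + G) = -3 + (1 + G)*(2*G) = -3 + 2*G*(1 + G))
(32 + 22)*k(H(-I)) = (32 + 22)*(-3 + 2*(6 - (-3)*(-24) - 3*(-1*(-24))²) + 2*(6 - (-3)*(-24) - 3*(-1*(-24))²)²) = 54*(-3 + 2*(6 - 3*24 - 3*24²) + 2*(6 - 3*24 - 3*24²)²) = 54*(-3 + 2*(6 - 72 - 3*576) + 2*(6 - 72 - 3*576)²) = 54*(-3 + 2*(6 - 72 - 1728) + 2*(6 - 72 - 1728)²) = 54*(-3 + 2*(-1794) + 2*(-1794)²) = 54*(-3 - 3588 + 2*3218436) = 54*(-3 - 3588 + 6436872) = 54*6433281 = 347397174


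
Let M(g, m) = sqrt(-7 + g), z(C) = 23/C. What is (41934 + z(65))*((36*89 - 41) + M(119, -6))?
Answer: 8621493479/65 + 10902932*sqrt(7)/65 ≈ 1.3308e+8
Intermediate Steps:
(41934 + z(65))*((36*89 - 41) + M(119, -6)) = (41934 + 23/65)*((36*89 - 41) + sqrt(-7 + 119)) = (41934 + 23*(1/65))*((3204 - 41) + sqrt(112)) = (41934 + 23/65)*(3163 + 4*sqrt(7)) = 2725733*(3163 + 4*sqrt(7))/65 = 8621493479/65 + 10902932*sqrt(7)/65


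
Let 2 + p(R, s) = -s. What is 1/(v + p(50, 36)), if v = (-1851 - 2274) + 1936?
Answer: -1/2227 ≈ -0.00044903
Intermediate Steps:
v = -2189 (v = -4125 + 1936 = -2189)
p(R, s) = -2 - s
1/(v + p(50, 36)) = 1/(-2189 + (-2 - 1*36)) = 1/(-2189 + (-2 - 36)) = 1/(-2189 - 38) = 1/(-2227) = -1/2227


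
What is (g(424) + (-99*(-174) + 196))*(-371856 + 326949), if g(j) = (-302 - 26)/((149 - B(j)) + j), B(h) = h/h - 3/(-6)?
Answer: -298073056610/381 ≈ -7.8234e+8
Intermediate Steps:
B(h) = 3/2 (B(h) = 1 - 3*(-⅙) = 1 + ½ = 3/2)
g(j) = -328/(295/2 + j) (g(j) = (-302 - 26)/((149 - 1*3/2) + j) = -328/((149 - 3/2) + j) = -328/(295/2 + j))
(g(424) + (-99*(-174) + 196))*(-371856 + 326949) = (-656/(295 + 2*424) + (-99*(-174) + 196))*(-371856 + 326949) = (-656/(295 + 848) + (17226 + 196))*(-44907) = (-656/1143 + 17422)*(-44907) = (19912690/1143)*(-44907) = -298073056610/381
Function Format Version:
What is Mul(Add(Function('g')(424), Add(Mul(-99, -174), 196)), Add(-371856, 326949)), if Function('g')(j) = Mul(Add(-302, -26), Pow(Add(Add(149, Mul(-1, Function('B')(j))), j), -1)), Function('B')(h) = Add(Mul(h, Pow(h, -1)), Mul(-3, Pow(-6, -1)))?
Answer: Rational(-298073056610, 381) ≈ -7.8234e+8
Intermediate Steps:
Function('B')(h) = Rational(3, 2) (Function('B')(h) = Add(1, Mul(-3, Rational(-1, 6))) = Add(1, Rational(1, 2)) = Rational(3, 2))
Function('g')(j) = Mul(-328, Pow(Add(Rational(295, 2), j), -1)) (Function('g')(j) = Mul(Add(-302, -26), Pow(Add(Add(149, Mul(-1, Rational(3, 2))), j), -1)) = Mul(-328, Pow(Add(Add(149, Rational(-3, 2)), j), -1)) = Mul(-328, Pow(Add(Rational(295, 2), j), -1)))
Mul(Add(Function('g')(424), Add(Mul(-99, -174), 196)), Add(-371856, 326949)) = Mul(Add(Mul(-656, Pow(Add(295, Mul(2, 424)), -1)), Add(Mul(-99, -174), 196)), Add(-371856, 326949)) = Mul(Add(Mul(-656, Pow(Add(295, 848), -1)), Add(17226, 196)), -44907) = Mul(Add(Mul(-656, Pow(1143, -1)), 17422), -44907) = Mul(Add(Mul(-656, Rational(1, 1143)), 17422), -44907) = Mul(Add(Rational(-656, 1143), 17422), -44907) = Mul(Rational(19912690, 1143), -44907) = Rational(-298073056610, 381)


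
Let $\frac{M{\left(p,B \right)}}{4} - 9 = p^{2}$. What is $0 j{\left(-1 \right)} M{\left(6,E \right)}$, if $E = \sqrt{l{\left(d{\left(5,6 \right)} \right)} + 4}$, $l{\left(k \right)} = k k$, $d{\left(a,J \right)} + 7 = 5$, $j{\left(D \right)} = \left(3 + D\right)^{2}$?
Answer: $0$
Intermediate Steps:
$d{\left(a,J \right)} = -2$ ($d{\left(a,J \right)} = -7 + 5 = -2$)
$l{\left(k \right)} = k^{2}$
$E = 2 \sqrt{2}$ ($E = \sqrt{\left(-2\right)^{2} + 4} = \sqrt{4 + 4} = \sqrt{8} = 2 \sqrt{2} \approx 2.8284$)
$M{\left(p,B \right)} = 36 + 4 p^{2}$
$0 j{\left(-1 \right)} M{\left(6,E \right)} = 0 \left(3 - 1\right)^{2} \left(36 + 4 \cdot 6^{2}\right) = 0 \cdot 2^{2} \left(36 + 4 \cdot 36\right) = 0 \cdot 4 \left(36 + 144\right) = 0 \cdot 180 = 0$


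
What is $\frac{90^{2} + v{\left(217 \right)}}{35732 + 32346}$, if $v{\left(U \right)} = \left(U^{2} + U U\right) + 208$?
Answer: $\frac{51243}{34039} \approx 1.5054$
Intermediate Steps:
$v{\left(U \right)} = 208 + 2 U^{2}$ ($v{\left(U \right)} = \left(U^{2} + U^{2}\right) + 208 = 2 U^{2} + 208 = 208 + 2 U^{2}$)
$\frac{90^{2} + v{\left(217 \right)}}{35732 + 32346} = \frac{90^{2} + \left(208 + 2 \cdot 217^{2}\right)}{35732 + 32346} = \frac{8100 + \left(208 + 2 \cdot 47089\right)}{68078} = \left(8100 + \left(208 + 94178\right)\right) \frac{1}{68078} = \left(8100 + 94386\right) \frac{1}{68078} = 102486 \cdot \frac{1}{68078} = \frac{51243}{34039}$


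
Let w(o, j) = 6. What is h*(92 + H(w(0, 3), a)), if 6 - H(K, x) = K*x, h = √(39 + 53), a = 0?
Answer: 196*√23 ≈ 939.98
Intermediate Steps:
h = 2*√23 (h = √92 = 2*√23 ≈ 9.5917)
H(K, x) = 6 - K*x
h*(92 + H(w(0, 3), a)) = (2*√23)*(92 + (6 - 1*6*0)) = (2*√23)*(92 + (6 + 0)) = (2*√23)*(92 + 6) = (2*√23)*98 = 196*√23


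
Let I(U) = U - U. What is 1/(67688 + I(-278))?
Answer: 1/67688 ≈ 1.4774e-5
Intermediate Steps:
I(U) = 0
1/(67688 + I(-278)) = 1/(67688 + 0) = 1/67688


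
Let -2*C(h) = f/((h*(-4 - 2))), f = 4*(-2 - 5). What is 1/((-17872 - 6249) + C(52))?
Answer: -156/3762883 ≈ -4.1458e-5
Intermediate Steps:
f = -28 (f = 4*(-7) = -28)
C(h) = -7/(3*h) (C(h) = -(-14)/(h*(-4 - 2)) = -(-14)/(h*(-6)) = -(-14)/((-6*h)) = -(-14)*(-1/(6*h)) = -7/(3*h))
1/((-17872 - 6249) + C(52)) = 1/((-17872 - 6249) - 7/3/52) = 1/(-24121 - 7/3*1/52) = 1/(-24121 - 7/156) = 1/(-3762883/156) = -156/3762883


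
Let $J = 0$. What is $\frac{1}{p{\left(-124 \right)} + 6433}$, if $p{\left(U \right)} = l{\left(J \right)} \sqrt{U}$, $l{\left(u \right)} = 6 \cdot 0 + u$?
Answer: $\frac{1}{6433} \approx 0.00015545$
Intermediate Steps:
$l{\left(u \right)} = u$ ($l{\left(u \right)} = 0 + u = u$)
$p{\left(U \right)} = 0$ ($p{\left(U \right)} = 0 \sqrt{U} = 0$)
$\frac{1}{p{\left(-124 \right)} + 6433} = \frac{1}{0 + 6433} = \frac{1}{6433}$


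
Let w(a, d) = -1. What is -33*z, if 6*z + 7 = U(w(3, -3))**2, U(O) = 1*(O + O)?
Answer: 33/2 ≈ 16.500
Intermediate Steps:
U(O) = 2*O (U(O) = 1*(2*O) = 2*O)
z = -1/2 (z = -7/6 + (2*(-1))**2/6 = -7/6 + (1/6)*(-2)**2 = -7/6 + (1/6)*4 = -7/6 + 2/3 = -1/2 ≈ -0.50000)
-33*z = -33*(-1/2) = 33/2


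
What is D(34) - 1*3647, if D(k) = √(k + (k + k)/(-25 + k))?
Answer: -3647 + √374/3 ≈ -3640.6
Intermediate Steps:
D(k) = √(k + 2*k/(-25 + k)) (D(k) = √(k + (2*k)/(-25 + k)) = √(k + 2*k/(-25 + k)))
D(34) - 1*3647 = √(34*(-23 + 34)/(-25 + 34)) - 1*3647 = √(34*11/9) - 3647 = √(34*(⅑)*11) - 3647 = √(374/9) - 3647 = √374/3 - 3647 = -3647 + √374/3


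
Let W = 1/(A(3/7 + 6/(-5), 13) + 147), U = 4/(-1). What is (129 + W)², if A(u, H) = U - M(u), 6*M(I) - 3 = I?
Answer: 414739864009/24920064 ≈ 16643.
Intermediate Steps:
M(I) = ½ + I/6
U = -4 (U = 4*(-1) = -4)
A(u, H) = -9/2 - u/6 (A(u, H) = -4 - (½ + u/6) = -4 + (-½ - u/6) = -9/2 - u/6)
W = 35/4992 (W = 1/((-9/2 - (3/7 + 6/(-5))/6) + 147) = 1/((-9/2 - (3*(⅐) + 6*(-⅕))/6) + 147) = 1/((-9/2 - (3/7 - 6/5)/6) + 147) = 1/((-9/2 - ⅙*(-27/35)) + 147) = 1/((-9/2 + 9/70) + 147) = 1/(-153/35 + 147) = 1/(4992/35) = 35/4992 ≈ 0.0070112)
(129 + W)² = (129 + 35/4992)² = (644003/4992)² = 414739864009/24920064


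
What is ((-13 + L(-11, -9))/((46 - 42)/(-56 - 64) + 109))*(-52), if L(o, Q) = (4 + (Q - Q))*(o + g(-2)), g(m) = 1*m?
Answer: 101400/3269 ≈ 31.019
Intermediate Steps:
g(m) = m
L(o, Q) = -8 + 4*o (L(o, Q) = (4 + (Q - Q))*(o - 2) = (4 + 0)*(-2 + o) = 4*(-2 + o) = -8 + 4*o)
((-13 + L(-11, -9))/((46 - 42)/(-56 - 64) + 109))*(-52) = ((-13 + (-8 + 4*(-11)))/((46 - 42)/(-56 - 64) + 109))*(-52) = ((-13 + (-8 - 44))/(4/(-120) + 109))*(-52) = ((-13 - 52)/(4*(-1/120) + 109))*(-52) = -65/(-1/30 + 109)*(-52) = -65/3269/30*(-52) = -65*30/3269*(-52) = -1950/3269*(-52) = 101400/3269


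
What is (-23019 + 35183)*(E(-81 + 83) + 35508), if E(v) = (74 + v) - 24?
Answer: 432551840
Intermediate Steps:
E(v) = 50 + v
(-23019 + 35183)*(E(-81 + 83) + 35508) = (-23019 + 35183)*((50 + (-81 + 83)) + 35508) = 12164*((50 + 2) + 35508) = 12164*(52 + 35508) = 12164*35560 = 432551840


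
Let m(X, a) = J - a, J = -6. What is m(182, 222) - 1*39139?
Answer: -39367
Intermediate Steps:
m(X, a) = -6 - a
m(182, 222) - 1*39139 = (-6 - 1*222) - 1*39139 = (-6 - 222) - 39139 = -228 - 39139 = -39367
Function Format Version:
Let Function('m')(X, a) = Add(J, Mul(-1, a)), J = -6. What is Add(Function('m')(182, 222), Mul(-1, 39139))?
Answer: -39367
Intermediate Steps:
Function('m')(X, a) = Add(-6, Mul(-1, a))
Add(Function('m')(182, 222), Mul(-1, 39139)) = Add(Add(-6, Mul(-1, 222)), Mul(-1, 39139)) = Add(Add(-6, -222), -39139) = Add(-228, -39139) = -39367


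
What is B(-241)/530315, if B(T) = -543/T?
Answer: 543/127805915 ≈ 4.2486e-6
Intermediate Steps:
B(-241)/530315 = -543/(-241)/530315 = -543*(-1/241)*(1/530315) = (543/241)*(1/530315) = 543/127805915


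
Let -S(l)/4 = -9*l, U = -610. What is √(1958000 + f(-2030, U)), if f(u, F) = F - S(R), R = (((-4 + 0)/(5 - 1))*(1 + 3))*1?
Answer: √1957534 ≈ 1399.1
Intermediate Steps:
R = -4 (R = (-4/4*4)*1 = (-4*¼*4)*1 = -1*4*1 = -4*1 = -4)
S(l) = 36*l (S(l) = -(-36)*l = 36*l)
f(u, F) = 144 + F (f(u, F) = F - 36*(-4) = F - 1*(-144) = F + 144 = 144 + F)
√(1958000 + f(-2030, U)) = √(1958000 + (144 - 610)) = √(1958000 - 466) = √1957534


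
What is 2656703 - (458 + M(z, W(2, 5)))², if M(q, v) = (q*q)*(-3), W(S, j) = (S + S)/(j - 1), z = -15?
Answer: 2609614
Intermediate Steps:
W(S, j) = 2*S/(-1 + j) (W(S, j) = (2*S)/(-1 + j) = 2*S/(-1 + j))
M(q, v) = -3*q² (M(q, v) = q²*(-3) = -3*q²)
2656703 - (458 + M(z, W(2, 5)))² = 2656703 - (458 - 3*(-15)²)² = 2656703 - (458 - 3*225)² = 2656703 - (458 - 675)² = 2656703 - 1*(-217)² = 2656703 - 1*47089 = 2656703 - 47089 = 2609614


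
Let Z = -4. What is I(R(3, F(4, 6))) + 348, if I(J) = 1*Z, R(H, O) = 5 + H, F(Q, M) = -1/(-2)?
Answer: 344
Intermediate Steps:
F(Q, M) = ½ (F(Q, M) = -1*(-½) = ½)
I(J) = -4 (I(J) = 1*(-4) = -4)
I(R(3, F(4, 6))) + 348 = -4 + 348 = 344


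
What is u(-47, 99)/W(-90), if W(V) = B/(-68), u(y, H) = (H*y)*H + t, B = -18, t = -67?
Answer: -15664276/9 ≈ -1.7405e+6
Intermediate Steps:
u(y, H) = -67 + y*H² (u(y, H) = (H*y)*H - 67 = y*H² - 67 = -67 + y*H²)
W(V) = 9/34 (W(V) = -18/(-68) = -18*(-1/68) = 9/34)
u(-47, 99)/W(-90) = (-67 - 47*99²)/(9/34) = (-67 - 47*9801)*(34/9) = (-67 - 460647)*(34/9) = -460714*34/9 = -15664276/9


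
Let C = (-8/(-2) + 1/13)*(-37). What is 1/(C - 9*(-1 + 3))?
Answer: -13/2195 ≈ -0.0059225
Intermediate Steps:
C = -1961/13 (C = (-8*(-½) + 1*(1/13))*(-37) = (4 + 1/13)*(-37) = (53/13)*(-37) = -1961/13 ≈ -150.85)
1/(C - 9*(-1 + 3)) = 1/(-1961/13 - 9*(-1 + 3)) = 1/(-1961/13 - 9*2) = 1/(-1961/13 - 18) = 1/(-2195/13) = -13/2195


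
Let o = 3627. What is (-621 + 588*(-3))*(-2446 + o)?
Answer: -2816685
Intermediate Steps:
(-621 + 588*(-3))*(-2446 + o) = (-621 + 588*(-3))*(-2446 + 3627) = (-621 - 1764)*1181 = -2385*1181 = -2816685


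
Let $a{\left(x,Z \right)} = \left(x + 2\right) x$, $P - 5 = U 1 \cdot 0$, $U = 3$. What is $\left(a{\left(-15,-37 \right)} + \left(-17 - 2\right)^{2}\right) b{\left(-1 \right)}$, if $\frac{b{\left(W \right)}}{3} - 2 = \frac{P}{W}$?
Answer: $-5004$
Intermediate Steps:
$P = 5$ ($P = 5 + 3 \cdot 1 \cdot 0 = 5 + 3 \cdot 0 = 5 + 0 = 5$)
$a{\left(x,Z \right)} = x \left(2 + x\right)$ ($a{\left(x,Z \right)} = \left(2 + x\right) x = x \left(2 + x\right)$)
$b{\left(W \right)} = 6 + \frac{15}{W}$ ($b{\left(W \right)} = 6 + 3 \frac{5}{W} = 6 + \frac{15}{W}$)
$\left(a{\left(-15,-37 \right)} + \left(-17 - 2\right)^{2}\right) b{\left(-1 \right)} = \left(- 15 \left(2 - 15\right) + \left(-17 - 2\right)^{2}\right) \left(6 + \frac{15}{-1}\right) = \left(\left(-15\right) \left(-13\right) + \left(-19\right)^{2}\right) \left(6 + 15 \left(-1\right)\right) = \left(195 + 361\right) \left(6 - 15\right) = 556 \left(-9\right) = -5004$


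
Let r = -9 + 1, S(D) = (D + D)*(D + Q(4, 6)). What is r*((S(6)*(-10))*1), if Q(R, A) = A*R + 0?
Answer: 28800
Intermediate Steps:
Q(R, A) = A*R
S(D) = 2*D*(24 + D) (S(D) = (D + D)*(D + 6*4) = (2*D)*(D + 24) = (2*D)*(24 + D) = 2*D*(24 + D))
r = -8
r*((S(6)*(-10))*1) = -8*(2*6*(24 + 6))*(-10) = -8*(2*6*30)*(-10) = -8*360*(-10) = -(-28800) = -8*(-3600) = 28800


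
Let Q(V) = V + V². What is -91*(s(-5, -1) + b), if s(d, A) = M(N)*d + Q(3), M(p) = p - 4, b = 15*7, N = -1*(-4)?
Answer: -10647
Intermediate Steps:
N = 4
b = 105
M(p) = -4 + p
s(d, A) = 12 (s(d, A) = (-4 + 4)*d + 3*(1 + 3) = 0*d + 3*4 = 0 + 12 = 12)
-91*(s(-5, -1) + b) = -91*(12 + 105) = -91*117 = -10647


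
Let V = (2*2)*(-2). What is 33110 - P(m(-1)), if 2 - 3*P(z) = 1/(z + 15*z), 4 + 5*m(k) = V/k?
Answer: 2118999/64 ≈ 33109.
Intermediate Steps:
V = -8 (V = 4*(-2) = -8)
m(k) = -⅘ - 8/(5*k) (m(k) = -⅘ + (-8/k)/5 = -⅘ - 8/(5*k))
P(z) = ⅔ - 1/(48*z) (P(z) = ⅔ - 1/(3*(z + 15*z)) = ⅔ - 1/(16*z)/3 = ⅔ - 1/(48*z))
33110 - P(m(-1)) = 33110 - (-1 + 32*((⅘)*(-2 - 1*(-1))/(-1)))/(48*((⅘)*(-2 - 1*(-1))/(-1))) = 33110 - (-1 + 32*((⅘)*(-1)*(-2 + 1)))/(48*((⅘)*(-1)*(-2 + 1))) = 33110 - (-1 + 32*((⅘)*(-1)*(-1)))/(48*((⅘)*(-1)*(-1))) = 33110 - (-1 + 32*(⅘))/(48*⅘) = 33110 - 5*(-1 + 128/5)/(48*4) = 33110 - 5*123/(48*4*5) = 33110 - 1*41/64 = 33110 - 41/64 = 2118999/64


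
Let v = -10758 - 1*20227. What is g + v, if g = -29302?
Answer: -60287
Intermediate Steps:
v = -30985 (v = -10758 - 20227 = -30985)
g + v = -29302 - 30985 = -60287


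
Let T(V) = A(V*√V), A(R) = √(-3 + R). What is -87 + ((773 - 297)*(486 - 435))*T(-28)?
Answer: -87 + 24276*√(-3 - 56*I*√7) ≈ 2.0675e+5 - 2.1107e+5*I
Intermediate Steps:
T(V) = √(-3 + V^(3/2)) (T(V) = √(-3 + V*√V) = √(-3 + V^(3/2)))
-87 + ((773 - 297)*(486 - 435))*T(-28) = -87 + ((773 - 297)*(486 - 435))*√(-3 + (-28)^(3/2)) = -87 + (476*51)*√(-3 - 56*I*√7) = -87 + 24276*√(-3 - 56*I*√7)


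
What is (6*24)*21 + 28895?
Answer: 31919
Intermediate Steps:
(6*24)*21 + 28895 = 144*21 + 28895 = 3024 + 28895 = 31919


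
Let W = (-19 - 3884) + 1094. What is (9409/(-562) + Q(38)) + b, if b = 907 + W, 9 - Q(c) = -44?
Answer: -1048547/562 ≈ -1865.7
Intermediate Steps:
W = -2809 (W = -3903 + 1094 = -2809)
Q(c) = 53 (Q(c) = 9 - 1*(-44) = 9 + 44 = 53)
b = -1902 (b = 907 - 2809 = -1902)
(9409/(-562) + Q(38)) + b = (9409/(-562) + 53) - 1902 = (9409*(-1/562) + 53) - 1902 = (-9409/562 + 53) - 1902 = 20377/562 - 1902 = -1048547/562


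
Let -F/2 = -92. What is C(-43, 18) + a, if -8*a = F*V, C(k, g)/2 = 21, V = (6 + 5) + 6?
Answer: -349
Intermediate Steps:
V = 17 (V = 11 + 6 = 17)
F = 184 (F = -2*(-92) = 184)
C(k, g) = 42 (C(k, g) = 2*21 = 42)
a = -391 (a = -23*17 = -⅛*3128 = -391)
C(-43, 18) + a = 42 - 391 = -349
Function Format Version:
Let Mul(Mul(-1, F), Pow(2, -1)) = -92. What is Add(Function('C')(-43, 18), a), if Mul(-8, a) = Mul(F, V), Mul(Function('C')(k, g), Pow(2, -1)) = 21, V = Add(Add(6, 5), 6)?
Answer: -349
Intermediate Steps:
V = 17 (V = Add(11, 6) = 17)
F = 184 (F = Mul(-2, -92) = 184)
Function('C')(k, g) = 42 (Function('C')(k, g) = Mul(2, 21) = 42)
a = -391 (a = Mul(Rational(-1, 8), Mul(184, 17)) = Mul(Rational(-1, 8), 3128) = -391)
Add(Function('C')(-43, 18), a) = Add(42, -391) = -349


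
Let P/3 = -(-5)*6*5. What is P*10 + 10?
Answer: 4510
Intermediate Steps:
P = 450 (P = 3*(-(-5)*6*5) = 3*(-5*(-6)*5) = 3*(30*5) = 3*150 = 450)
P*10 + 10 = 450*10 + 10 = 4500 + 10 = 4510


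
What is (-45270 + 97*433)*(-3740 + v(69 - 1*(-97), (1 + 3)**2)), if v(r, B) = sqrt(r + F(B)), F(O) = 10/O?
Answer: 12226060 - 3269*sqrt(2666)/4 ≈ 1.2184e+7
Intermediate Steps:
v(r, B) = sqrt(r + 10/B)
(-45270 + 97*433)*(-3740 + v(69 - 1*(-97), (1 + 3)**2)) = (-45270 + 97*433)*(-3740 + sqrt((69 - 1*(-97)) + 10/((1 + 3)**2))) = (-45270 + 42001)*(-3740 + sqrt((69 + 97) + 10/(4**2))) = -3269*(-3740 + sqrt(166 + 10/16)) = -3269*(-3740 + sqrt(166 + 10*(1/16))) = -3269*(-3740 + sqrt(166 + 5/8)) = -3269*(-3740 + sqrt(1333/8)) = -3269*(-3740 + sqrt(2666)/4) = 12226060 - 3269*sqrt(2666)/4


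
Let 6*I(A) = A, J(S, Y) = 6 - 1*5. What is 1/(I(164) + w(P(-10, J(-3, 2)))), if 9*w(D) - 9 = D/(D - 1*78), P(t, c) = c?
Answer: 693/19634 ≈ 0.035296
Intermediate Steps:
J(S, Y) = 1 (J(S, Y) = 6 - 5 = 1)
I(A) = A/6
w(D) = 1 + D/(9*(-78 + D)) (w(D) = 1 + (D/(D - 1*78))/9 = 1 + (D/(D - 78))/9 = 1 + (D/(-78 + D))/9 = 1 + D/(9*(-78 + D)))
1/(I(164) + w(P(-10, J(-3, 2)))) = 1/((1/6)*164 + 2*(-351 + 5*1)/(9*(-78 + 1))) = 1/(82/3 + (2/9)*(-351 + 5)/(-77)) = 1/(82/3 + (2/9)*(-1/77)*(-346)) = 1/(82/3 + 692/693) = 1/(19634/693) = 693/19634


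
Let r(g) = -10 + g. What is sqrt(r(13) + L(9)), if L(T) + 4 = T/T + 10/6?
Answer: sqrt(15)/3 ≈ 1.2910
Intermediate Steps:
L(T) = -4/3 (L(T) = -4 + (T/T + 10/6) = -4 + (1 + 10*(1/6)) = -4 + (1 + 5/3) = -4 + 8/3 = -4/3)
sqrt(r(13) + L(9)) = sqrt((-10 + 13) - 4/3) = sqrt(3 - 4/3) = sqrt(5/3) = sqrt(15)/3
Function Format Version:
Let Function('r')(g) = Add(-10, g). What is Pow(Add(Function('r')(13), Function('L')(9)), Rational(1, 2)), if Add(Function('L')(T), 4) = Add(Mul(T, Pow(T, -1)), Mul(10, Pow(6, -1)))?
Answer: Mul(Rational(1, 3), Pow(15, Rational(1, 2))) ≈ 1.2910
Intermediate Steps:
Function('L')(T) = Rational(-4, 3) (Function('L')(T) = Add(-4, Add(Mul(T, Pow(T, -1)), Mul(10, Pow(6, -1)))) = Add(-4, Add(1, Mul(10, Rational(1, 6)))) = Add(-4, Add(1, Rational(5, 3))) = Add(-4, Rational(8, 3)) = Rational(-4, 3))
Pow(Add(Function('r')(13), Function('L')(9)), Rational(1, 2)) = Pow(Add(Add(-10, 13), Rational(-4, 3)), Rational(1, 2)) = Pow(Add(3, Rational(-4, 3)), Rational(1, 2)) = Pow(Rational(5, 3), Rational(1, 2)) = Mul(Rational(1, 3), Pow(15, Rational(1, 2)))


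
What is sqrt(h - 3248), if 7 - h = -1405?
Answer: 6*I*sqrt(51) ≈ 42.849*I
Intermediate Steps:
h = 1412 (h = 7 - 1*(-1405) = 7 + 1405 = 1412)
sqrt(h - 3248) = sqrt(1412 - 3248) = sqrt(-1836) = 6*I*sqrt(51)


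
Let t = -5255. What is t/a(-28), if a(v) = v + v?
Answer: 5255/56 ≈ 93.839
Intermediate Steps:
a(v) = 2*v
t/a(-28) = -5255/(2*(-28)) = -5255/(-56) = -5255*(-1/56) = 5255/56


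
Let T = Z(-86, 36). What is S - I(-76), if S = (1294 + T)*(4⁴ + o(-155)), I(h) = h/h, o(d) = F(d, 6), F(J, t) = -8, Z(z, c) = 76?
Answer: 339759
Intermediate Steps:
T = 76
o(d) = -8
I(h) = 1
S = 339760 (S = (1294 + 76)*(4⁴ - 8) = 1370*(256 - 8) = 1370*248 = 339760)
S - I(-76) = 339760 - 1*1 = 339760 - 1 = 339759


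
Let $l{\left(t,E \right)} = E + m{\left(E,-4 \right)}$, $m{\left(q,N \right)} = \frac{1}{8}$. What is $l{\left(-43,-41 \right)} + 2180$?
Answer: $\frac{17113}{8} \approx 2139.1$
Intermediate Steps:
$m{\left(q,N \right)} = \frac{1}{8}$
$l{\left(t,E \right)} = \frac{1}{8} + E$ ($l{\left(t,E \right)} = E + \frac{1}{8} = \frac{1}{8} + E$)
$l{\left(-43,-41 \right)} + 2180 = \left(\frac{1}{8} - 41\right) + 2180 = - \frac{327}{8} + 2180 = \frac{17113}{8}$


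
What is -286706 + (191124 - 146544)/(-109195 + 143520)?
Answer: -1968227774/6865 ≈ -2.8670e+5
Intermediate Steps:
-286706 + (191124 - 146544)/(-109195 + 143520) = -286706 + 44580/34325 = -286706 + 44580*(1/34325) = -286706 + 8916/6865 = -1968227774/6865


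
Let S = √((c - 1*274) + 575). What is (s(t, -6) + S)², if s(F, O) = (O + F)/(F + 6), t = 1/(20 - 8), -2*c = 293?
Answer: 1656743/10658 - 71*√618/73 ≈ 131.27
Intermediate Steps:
c = -293/2 (c = -½*293 = -293/2 ≈ -146.50)
t = 1/12 ≈ 0.083333
s(F, O) = (F + O)/(6 + F)
S = √618/2 (S = √((-293/2 - 1*274) + 575) = √((-293/2 - 274) + 575) = √(-841/2 + 575) = √(309/2) = √618/2 ≈ 12.430)
(s(t, -6) + S)² = ((1/12 - 6)/(6 + 1/12) + √618/2)² = (-71/12/(73/12) + √618/2)² = ((12/73)*(-71/12) + √618/2)² = (-71/73 + √618/2)²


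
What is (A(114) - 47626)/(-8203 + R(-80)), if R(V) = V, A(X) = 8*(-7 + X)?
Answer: 15590/2761 ≈ 5.6465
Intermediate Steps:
A(X) = -56 + 8*X
(A(114) - 47626)/(-8203 + R(-80)) = ((-56 + 8*114) - 47626)/(-8203 - 80) = ((-56 + 912) - 47626)/(-8283) = (856 - 47626)*(-1/8283) = -46770*(-1/8283) = 15590/2761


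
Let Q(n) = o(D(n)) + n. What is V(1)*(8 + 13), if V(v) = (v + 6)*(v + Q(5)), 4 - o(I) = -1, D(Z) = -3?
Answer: 1617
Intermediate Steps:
o(I) = 5 (o(I) = 4 - 1*(-1) = 4 + 1 = 5)
Q(n) = 5 + n
V(v) = (6 + v)*(10 + v) (V(v) = (v + 6)*(v + (5 + 5)) = (6 + v)*(v + 10) = (6 + v)*(10 + v))
V(1)*(8 + 13) = (60 + 1² + 16*1)*(8 + 13) = (60 + 1 + 16)*21 = 77*21 = 1617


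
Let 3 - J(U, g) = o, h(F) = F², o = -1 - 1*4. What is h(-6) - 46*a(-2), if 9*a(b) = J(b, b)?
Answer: -44/9 ≈ -4.8889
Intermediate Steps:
o = -5 (o = -1 - 4 = -5)
J(U, g) = 8 (J(U, g) = 3 - 1*(-5) = 3 + 5 = 8)
a(b) = 8/9 (a(b) = (⅑)*8 = 8/9)
h(-6) - 46*a(-2) = (-6)² - 46*8/9 = 36 - 368/9 = -44/9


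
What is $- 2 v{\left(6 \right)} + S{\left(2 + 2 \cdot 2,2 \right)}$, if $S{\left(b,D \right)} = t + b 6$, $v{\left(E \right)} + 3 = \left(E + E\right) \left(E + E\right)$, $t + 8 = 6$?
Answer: $-248$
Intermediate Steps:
$t = -2$ ($t = -8 + 6 = -2$)
$v{\left(E \right)} = -3 + 4 E^{2}$ ($v{\left(E \right)} = -3 + \left(E + E\right) \left(E + E\right) = -3 + 2 E 2 E = -3 + 4 E^{2}$)
$S{\left(b,D \right)} = -2 + 6 b$ ($S{\left(b,D \right)} = -2 + b 6 = -2 + 6 b$)
$- 2 v{\left(6 \right)} + S{\left(2 + 2 \cdot 2,2 \right)} = - 2 \left(-3 + 4 \cdot 6^{2}\right) - \left(2 - 6 \left(2 + 2 \cdot 2\right)\right) = - 2 \left(-3 + 4 \cdot 36\right) - \left(2 - 6 \left(2 + 4\right)\right) = - 2 \left(-3 + 144\right) + \left(-2 + 6 \cdot 6\right) = \left(-2\right) 141 + \left(-2 + 36\right) = -282 + 34 = -248$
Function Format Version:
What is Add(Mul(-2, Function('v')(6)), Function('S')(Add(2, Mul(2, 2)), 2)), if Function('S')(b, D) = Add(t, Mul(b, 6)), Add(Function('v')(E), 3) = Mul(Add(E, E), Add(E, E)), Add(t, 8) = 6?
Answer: -248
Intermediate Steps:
t = -2 (t = Add(-8, 6) = -2)
Function('v')(E) = Add(-3, Mul(4, Pow(E, 2))) (Function('v')(E) = Add(-3, Mul(Add(E, E), Add(E, E))) = Add(-3, Mul(Mul(2, E), Mul(2, E))) = Add(-3, Mul(4, Pow(E, 2))))
Function('S')(b, D) = Add(-2, Mul(6, b)) (Function('S')(b, D) = Add(-2, Mul(b, 6)) = Add(-2, Mul(6, b)))
Add(Mul(-2, Function('v')(6)), Function('S')(Add(2, Mul(2, 2)), 2)) = Add(Mul(-2, Add(-3, Mul(4, Pow(6, 2)))), Add(-2, Mul(6, Add(2, Mul(2, 2))))) = Add(Mul(-2, Add(-3, Mul(4, 36))), Add(-2, Mul(6, Add(2, 4)))) = Add(Mul(-2, Add(-3, 144)), Add(-2, Mul(6, 6))) = Add(Mul(-2, 141), Add(-2, 36)) = Add(-282, 34) = -248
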